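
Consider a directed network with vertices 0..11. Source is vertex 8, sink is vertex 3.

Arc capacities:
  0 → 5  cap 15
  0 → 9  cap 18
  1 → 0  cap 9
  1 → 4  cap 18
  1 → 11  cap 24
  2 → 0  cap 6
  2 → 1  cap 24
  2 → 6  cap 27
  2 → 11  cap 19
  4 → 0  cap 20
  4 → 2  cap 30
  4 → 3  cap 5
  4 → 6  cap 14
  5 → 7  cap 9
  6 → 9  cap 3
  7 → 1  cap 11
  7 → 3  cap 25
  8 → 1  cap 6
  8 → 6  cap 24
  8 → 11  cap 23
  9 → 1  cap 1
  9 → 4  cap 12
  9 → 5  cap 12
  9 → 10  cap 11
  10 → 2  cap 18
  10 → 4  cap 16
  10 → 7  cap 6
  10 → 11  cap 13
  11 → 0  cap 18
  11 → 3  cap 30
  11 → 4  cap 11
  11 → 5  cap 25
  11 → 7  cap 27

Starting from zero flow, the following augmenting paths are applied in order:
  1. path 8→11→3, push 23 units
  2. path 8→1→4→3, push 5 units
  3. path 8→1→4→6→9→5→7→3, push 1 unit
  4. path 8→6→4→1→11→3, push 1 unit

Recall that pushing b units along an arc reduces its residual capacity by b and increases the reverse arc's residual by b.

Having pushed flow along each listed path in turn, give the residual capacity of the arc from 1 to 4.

Residual capacity of (1,4): 13

after path 1 (8→11→3, push 23): res(1,4)=18
after path 2 (8→1→4→3, push 5): res(1,4)=13
after path 3 (8→1→4→6→9→5→7→3, push 1): res(1,4)=12
after path 4 (8→6→4→1→11→3, push 1): res(1,4)=13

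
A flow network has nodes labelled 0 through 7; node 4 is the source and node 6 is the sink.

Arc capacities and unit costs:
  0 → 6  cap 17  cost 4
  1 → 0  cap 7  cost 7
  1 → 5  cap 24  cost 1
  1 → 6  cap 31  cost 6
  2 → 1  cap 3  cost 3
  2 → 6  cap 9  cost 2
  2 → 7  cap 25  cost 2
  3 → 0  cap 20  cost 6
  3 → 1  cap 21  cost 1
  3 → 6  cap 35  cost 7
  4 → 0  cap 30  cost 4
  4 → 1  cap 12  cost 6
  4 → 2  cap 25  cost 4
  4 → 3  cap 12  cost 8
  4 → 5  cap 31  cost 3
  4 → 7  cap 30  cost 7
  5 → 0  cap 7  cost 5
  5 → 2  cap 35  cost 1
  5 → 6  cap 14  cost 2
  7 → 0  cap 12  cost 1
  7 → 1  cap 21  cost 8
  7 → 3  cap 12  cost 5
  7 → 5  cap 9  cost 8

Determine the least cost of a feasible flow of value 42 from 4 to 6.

shortest-cost path #1: 4→5→6 push 14 @ unit cost 5 (adds 70)
shortest-cost path #2: 4→2→6 push 9 @ unit cost 6 (adds 54)
shortest-cost path #3: 4→0→6 push 17 @ unit cost 8 (adds 136)
shortest-cost path #4: 4→1→6 push 2 @ unit cost 12 (adds 24)
total cost = 284

Minimum cost for 42 units: 284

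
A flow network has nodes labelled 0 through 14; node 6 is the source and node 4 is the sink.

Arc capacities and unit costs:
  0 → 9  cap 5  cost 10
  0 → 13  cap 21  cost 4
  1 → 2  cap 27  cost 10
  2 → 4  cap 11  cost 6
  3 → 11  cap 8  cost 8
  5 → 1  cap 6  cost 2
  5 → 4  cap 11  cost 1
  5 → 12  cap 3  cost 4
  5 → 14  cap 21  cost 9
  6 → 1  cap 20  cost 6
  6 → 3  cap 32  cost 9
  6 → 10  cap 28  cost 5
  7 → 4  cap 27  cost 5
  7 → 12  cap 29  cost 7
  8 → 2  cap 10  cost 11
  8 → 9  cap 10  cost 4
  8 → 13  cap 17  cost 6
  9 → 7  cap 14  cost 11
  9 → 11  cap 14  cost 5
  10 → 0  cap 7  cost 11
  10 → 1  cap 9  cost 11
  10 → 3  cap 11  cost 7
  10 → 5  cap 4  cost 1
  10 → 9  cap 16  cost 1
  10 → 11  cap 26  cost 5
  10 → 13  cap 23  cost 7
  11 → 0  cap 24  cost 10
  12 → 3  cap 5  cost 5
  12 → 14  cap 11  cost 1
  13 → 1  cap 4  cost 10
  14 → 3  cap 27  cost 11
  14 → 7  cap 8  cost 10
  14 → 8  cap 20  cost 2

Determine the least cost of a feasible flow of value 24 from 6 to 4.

shortest-cost path #1: 6→10→5→4 push 4 @ unit cost 7 (adds 28)
shortest-cost path #2: 6→1→2→4 push 11 @ unit cost 22 (adds 242)
shortest-cost path #3: 6→10→9→7→4 push 9 @ unit cost 22 (adds 198)
total cost = 468

Minimum cost for 24 units: 468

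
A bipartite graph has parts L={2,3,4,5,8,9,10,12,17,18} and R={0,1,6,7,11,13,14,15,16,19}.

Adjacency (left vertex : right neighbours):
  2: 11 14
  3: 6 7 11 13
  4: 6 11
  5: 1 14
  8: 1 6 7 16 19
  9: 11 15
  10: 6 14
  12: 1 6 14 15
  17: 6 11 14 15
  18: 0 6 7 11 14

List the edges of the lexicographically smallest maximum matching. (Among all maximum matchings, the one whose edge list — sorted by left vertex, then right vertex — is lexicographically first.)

Lex-smallest maximum matching: {(2,11), (3,7), (4,6), (5,1), (8,16), (9,15), (10,14), (18,0)}

|M| = 8 (so the lex-smallest maximum matching has 8 edges)
process left vertices in ascending order; for each, take the smallest-labelled available neighbour that still permits 8 edges overall, or leave it unmatched if none does
lex-smallest matching: {2-11, 3-7, 4-6, 5-1, 8-16, 9-15, 10-14, 18-0}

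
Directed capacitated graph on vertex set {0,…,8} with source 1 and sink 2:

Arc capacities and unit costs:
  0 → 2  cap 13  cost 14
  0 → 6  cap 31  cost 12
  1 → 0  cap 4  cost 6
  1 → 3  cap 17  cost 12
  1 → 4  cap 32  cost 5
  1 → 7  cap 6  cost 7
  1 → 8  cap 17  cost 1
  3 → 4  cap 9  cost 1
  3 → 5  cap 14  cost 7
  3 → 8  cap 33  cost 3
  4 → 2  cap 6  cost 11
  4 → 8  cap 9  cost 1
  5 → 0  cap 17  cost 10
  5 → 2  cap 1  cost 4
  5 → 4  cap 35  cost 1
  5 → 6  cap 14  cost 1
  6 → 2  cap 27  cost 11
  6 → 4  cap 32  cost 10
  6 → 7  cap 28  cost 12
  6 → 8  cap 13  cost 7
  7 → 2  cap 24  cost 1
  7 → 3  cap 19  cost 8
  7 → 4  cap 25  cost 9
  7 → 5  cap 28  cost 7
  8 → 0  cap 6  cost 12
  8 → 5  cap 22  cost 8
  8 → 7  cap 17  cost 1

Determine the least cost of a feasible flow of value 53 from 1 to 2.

Minimum cost for 53 units: 872

shortest-cost path #1: 1→8→7→2 push 17 @ unit cost 3 (adds 51)
shortest-cost path #2: 1→7→2 push 6 @ unit cost 8 (adds 48)
shortest-cost path #3: 1→4→2 push 6 @ unit cost 16 (adds 96)
shortest-cost path #4: 1→4→8→5→2 push 1 @ unit cost 18 (adds 18)
shortest-cost path #5: 1→0→2 push 4 @ unit cost 20 (adds 80)
shortest-cost path #6: 1→4→8→5→6→2 push 8 @ unit cost 26 (adds 208)
shortest-cost path #7: 1→3→5→6→2 push 6 @ unit cost 31 (adds 186)
shortest-cost path #8: 1→3→5→8→0→2 push 5 @ unit cost 37 (adds 185)
total cost = 872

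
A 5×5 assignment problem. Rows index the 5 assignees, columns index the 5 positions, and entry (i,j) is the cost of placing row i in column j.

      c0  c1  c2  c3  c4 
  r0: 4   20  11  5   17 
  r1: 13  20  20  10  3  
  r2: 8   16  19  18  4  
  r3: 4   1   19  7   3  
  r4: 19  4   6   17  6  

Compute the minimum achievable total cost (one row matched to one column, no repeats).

Minimum assignment cost: 23

optimal assignment: row0→col3 (cost 5), row1→col4 (cost 3), row2→col0 (cost 8), row3→col1 (cost 1), row4→col2 (cost 6)
total = 5 + 3 + 8 + 1 + 6 = 23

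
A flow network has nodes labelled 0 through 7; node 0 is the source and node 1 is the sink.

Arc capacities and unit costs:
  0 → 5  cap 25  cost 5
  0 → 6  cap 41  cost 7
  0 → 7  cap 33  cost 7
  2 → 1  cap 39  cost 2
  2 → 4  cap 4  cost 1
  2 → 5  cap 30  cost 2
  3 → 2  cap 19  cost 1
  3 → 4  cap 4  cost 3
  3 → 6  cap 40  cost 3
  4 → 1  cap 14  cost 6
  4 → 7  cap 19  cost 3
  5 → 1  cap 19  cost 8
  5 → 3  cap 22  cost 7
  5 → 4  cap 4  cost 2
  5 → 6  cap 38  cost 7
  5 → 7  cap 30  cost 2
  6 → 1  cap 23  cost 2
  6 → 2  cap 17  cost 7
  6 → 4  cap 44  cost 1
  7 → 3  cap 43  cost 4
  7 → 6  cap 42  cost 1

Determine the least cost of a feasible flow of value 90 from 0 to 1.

Minimum cost for 90 units: 1159

shortest-cost path #1: 0→6→1 push 23 @ unit cost 9 (adds 207)
shortest-cost path #2: 0→5→1 push 19 @ unit cost 13 (adds 247)
shortest-cost path #3: 0→5→4→1 push 4 @ unit cost 13 (adds 52)
shortest-cost path #4: 0→6→4→1 push 10 @ unit cost 14 (adds 140)
shortest-cost path #5: 0→7→3→2→1 push 19 @ unit cost 14 (adds 266)
shortest-cost path #6: 0→6→2→1 push 8 @ unit cost 16 (adds 128)
shortest-cost path #7: 0→7→6→2→1 push 7 @ unit cost 17 (adds 119)
total cost = 1159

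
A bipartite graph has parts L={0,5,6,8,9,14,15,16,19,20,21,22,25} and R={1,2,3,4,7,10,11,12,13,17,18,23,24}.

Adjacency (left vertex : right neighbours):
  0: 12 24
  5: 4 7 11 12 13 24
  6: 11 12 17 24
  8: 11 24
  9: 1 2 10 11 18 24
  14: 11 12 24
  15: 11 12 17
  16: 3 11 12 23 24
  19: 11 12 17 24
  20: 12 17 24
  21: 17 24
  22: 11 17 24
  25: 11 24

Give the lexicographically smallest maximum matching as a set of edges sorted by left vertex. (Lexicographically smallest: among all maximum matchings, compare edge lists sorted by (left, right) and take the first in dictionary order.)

Lex-smallest maximum matching: {(0,12), (5,4), (6,11), (8,24), (9,1), (15,17), (16,3)}

|M| = 7 (so the lex-smallest maximum matching has 7 edges)
process left vertices in ascending order; for each, take the smallest-labelled available neighbour that still permits 7 edges overall, or leave it unmatched if none does
lex-smallest matching: {0-12, 5-4, 6-11, 8-24, 9-1, 15-17, 16-3}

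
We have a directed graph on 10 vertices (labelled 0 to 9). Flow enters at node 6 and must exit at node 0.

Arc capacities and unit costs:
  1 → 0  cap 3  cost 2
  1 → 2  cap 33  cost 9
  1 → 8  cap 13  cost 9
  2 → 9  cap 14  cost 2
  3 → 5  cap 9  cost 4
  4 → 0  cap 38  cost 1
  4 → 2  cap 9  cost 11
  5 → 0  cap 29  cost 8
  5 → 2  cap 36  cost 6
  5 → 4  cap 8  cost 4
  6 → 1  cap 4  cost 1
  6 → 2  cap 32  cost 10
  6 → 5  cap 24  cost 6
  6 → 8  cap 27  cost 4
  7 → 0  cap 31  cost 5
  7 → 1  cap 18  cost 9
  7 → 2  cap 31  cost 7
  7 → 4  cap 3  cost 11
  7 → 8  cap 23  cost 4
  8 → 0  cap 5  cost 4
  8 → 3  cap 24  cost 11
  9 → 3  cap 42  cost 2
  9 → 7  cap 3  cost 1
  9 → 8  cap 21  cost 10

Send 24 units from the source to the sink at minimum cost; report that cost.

shortest-cost path #1: 6→1→0 push 3 @ unit cost 3 (adds 9)
shortest-cost path #2: 6→8→0 push 5 @ unit cost 8 (adds 40)
shortest-cost path #3: 6→5→4→0 push 8 @ unit cost 11 (adds 88)
shortest-cost path #4: 6→5→0 push 8 @ unit cost 14 (adds 112)
total cost = 249

Minimum cost for 24 units: 249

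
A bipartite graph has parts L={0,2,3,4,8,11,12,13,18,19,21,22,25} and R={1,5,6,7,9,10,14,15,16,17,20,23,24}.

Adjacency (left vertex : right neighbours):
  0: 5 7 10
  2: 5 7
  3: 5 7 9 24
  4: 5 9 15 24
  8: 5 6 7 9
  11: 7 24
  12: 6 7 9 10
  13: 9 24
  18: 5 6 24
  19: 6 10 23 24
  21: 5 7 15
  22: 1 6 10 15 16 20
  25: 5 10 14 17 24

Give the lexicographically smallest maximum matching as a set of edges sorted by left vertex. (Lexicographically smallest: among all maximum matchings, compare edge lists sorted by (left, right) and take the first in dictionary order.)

Lex-smallest maximum matching: {(0,5), (2,7), (3,9), (4,15), (8,6), (11,24), (12,10), (19,23), (22,1), (25,14)}

|M| = 10 (so the lex-smallest maximum matching has 10 edges)
process left vertices in ascending order; for each, take the smallest-labelled available neighbour that still permits 10 edges overall, or leave it unmatched if none does
lex-smallest matching: {0-5, 2-7, 3-9, 4-15, 8-6, 11-24, 12-10, 19-23, 22-1, 25-14}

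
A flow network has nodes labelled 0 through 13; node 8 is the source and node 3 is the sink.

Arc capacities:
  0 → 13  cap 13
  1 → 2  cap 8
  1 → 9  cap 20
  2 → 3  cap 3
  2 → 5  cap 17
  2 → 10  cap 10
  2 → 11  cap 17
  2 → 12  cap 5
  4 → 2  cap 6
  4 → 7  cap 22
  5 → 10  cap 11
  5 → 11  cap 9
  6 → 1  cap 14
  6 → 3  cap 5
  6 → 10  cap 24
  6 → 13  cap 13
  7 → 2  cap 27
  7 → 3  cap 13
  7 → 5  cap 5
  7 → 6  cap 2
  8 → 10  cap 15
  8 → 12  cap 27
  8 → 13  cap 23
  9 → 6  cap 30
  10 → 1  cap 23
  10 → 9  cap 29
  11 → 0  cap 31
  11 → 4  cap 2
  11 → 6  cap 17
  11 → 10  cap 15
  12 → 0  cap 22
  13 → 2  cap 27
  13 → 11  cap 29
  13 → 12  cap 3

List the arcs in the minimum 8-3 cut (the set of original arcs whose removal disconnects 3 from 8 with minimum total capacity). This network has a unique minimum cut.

augment #1: 8→13→2→3 push 3
augment #2: 8→10→9→6→3 push 5
augment #3: 8→13→11→4→7→3 push 2
max flow = 10; residual-reachable set from 8 gives S-side
cut edges (S→T): {(2,3), (6,3), (11,4)} total cap 10

Min-cut arcs: {(2,3), (6,3), (11,4)} (total capacity 10)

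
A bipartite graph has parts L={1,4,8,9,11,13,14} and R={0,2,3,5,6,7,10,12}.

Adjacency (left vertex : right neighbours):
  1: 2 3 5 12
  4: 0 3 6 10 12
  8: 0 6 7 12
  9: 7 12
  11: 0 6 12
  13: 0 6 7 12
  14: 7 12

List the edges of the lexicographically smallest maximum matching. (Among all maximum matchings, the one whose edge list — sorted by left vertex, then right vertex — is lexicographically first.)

Lex-smallest maximum matching: {(1,2), (4,3), (8,0), (9,7), (11,6), (13,12)}

|M| = 6 (so the lex-smallest maximum matching has 6 edges)
process left vertices in ascending order; for each, take the smallest-labelled available neighbour that still permits 6 edges overall, or leave it unmatched if none does
lex-smallest matching: {1-2, 4-3, 8-0, 9-7, 11-6, 13-12}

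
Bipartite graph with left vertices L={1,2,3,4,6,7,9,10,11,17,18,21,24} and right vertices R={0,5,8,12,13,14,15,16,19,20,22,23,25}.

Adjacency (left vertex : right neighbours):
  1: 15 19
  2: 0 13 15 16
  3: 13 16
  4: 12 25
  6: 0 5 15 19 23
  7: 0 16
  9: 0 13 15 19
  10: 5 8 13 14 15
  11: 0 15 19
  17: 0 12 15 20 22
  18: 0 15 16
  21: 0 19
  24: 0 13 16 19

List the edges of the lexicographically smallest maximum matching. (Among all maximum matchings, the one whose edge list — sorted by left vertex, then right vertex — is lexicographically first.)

Lex-smallest maximum matching: {(1,15), (2,0), (3,13), (4,12), (6,5), (7,16), (9,19), (10,8), (17,20)}

|M| = 9 (so the lex-smallest maximum matching has 9 edges)
process left vertices in ascending order; for each, take the smallest-labelled available neighbour that still permits 9 edges overall, or leave it unmatched if none does
lex-smallest matching: {1-15, 2-0, 3-13, 4-12, 6-5, 7-16, 9-19, 10-8, 17-20}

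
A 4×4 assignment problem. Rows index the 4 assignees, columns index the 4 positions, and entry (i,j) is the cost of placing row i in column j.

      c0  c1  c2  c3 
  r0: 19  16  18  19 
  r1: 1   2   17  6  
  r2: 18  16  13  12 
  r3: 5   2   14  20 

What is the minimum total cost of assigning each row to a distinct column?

optimal assignment: row0→col2 (cost 18), row1→col0 (cost 1), row2→col3 (cost 12), row3→col1 (cost 2)
total = 18 + 1 + 12 + 2 = 33

Minimum assignment cost: 33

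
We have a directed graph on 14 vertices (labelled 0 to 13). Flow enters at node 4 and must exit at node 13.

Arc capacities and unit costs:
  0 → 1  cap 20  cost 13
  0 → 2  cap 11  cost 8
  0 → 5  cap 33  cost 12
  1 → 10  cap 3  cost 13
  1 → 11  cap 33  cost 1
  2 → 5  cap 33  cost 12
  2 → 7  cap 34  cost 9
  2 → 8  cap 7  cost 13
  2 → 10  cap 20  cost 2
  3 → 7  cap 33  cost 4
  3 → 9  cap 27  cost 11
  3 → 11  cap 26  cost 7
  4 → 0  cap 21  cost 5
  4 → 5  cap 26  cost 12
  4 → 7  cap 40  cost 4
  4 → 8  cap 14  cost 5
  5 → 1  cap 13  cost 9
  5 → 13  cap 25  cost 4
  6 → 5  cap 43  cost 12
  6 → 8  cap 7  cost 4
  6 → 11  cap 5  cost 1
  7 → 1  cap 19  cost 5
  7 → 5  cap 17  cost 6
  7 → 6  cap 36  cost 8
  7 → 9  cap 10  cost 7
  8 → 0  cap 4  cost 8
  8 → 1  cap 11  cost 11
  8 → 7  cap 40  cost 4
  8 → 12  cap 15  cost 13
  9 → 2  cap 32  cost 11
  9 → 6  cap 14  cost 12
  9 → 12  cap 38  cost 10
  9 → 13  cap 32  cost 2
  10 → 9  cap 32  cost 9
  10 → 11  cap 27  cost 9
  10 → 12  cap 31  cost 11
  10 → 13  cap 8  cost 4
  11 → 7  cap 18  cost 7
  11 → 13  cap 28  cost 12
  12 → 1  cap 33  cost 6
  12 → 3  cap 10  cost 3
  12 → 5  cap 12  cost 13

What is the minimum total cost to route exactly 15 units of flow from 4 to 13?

shortest-cost path #1: 4→7→9→13 push 10 @ unit cost 13 (adds 130)
shortest-cost path #2: 4→7→5→13 push 5 @ unit cost 14 (adds 70)
total cost = 200

Minimum cost for 15 units: 200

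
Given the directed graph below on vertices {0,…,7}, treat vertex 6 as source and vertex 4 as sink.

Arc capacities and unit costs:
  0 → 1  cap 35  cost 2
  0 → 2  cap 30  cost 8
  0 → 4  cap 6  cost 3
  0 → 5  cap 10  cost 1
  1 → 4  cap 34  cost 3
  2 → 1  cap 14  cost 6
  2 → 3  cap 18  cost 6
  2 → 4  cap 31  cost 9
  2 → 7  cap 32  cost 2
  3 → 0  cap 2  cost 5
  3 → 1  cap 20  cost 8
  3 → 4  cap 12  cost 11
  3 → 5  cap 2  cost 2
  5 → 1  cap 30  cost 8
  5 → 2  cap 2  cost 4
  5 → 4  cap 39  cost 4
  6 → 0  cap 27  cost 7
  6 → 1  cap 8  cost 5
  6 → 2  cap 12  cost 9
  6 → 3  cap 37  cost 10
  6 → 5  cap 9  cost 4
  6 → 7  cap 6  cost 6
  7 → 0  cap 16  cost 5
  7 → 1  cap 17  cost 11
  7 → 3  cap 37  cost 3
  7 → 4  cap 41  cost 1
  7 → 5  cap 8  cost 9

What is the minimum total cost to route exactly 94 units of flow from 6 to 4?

Minimum cost for 94 units: 1312

shortest-cost path #1: 6→7→4 push 6 @ unit cost 7 (adds 42)
shortest-cost path #2: 6→1→4 push 8 @ unit cost 8 (adds 64)
shortest-cost path #3: 6→5→4 push 9 @ unit cost 8 (adds 72)
shortest-cost path #4: 6→0→4 push 6 @ unit cost 10 (adds 60)
shortest-cost path #5: 6→0→1→4 push 21 @ unit cost 12 (adds 252)
shortest-cost path #6: 6→2→7→4 push 12 @ unit cost 12 (adds 144)
shortest-cost path #7: 6→3→5→4 push 2 @ unit cost 16 (adds 32)
shortest-cost path #8: 6→3→0→1→4 push 2 @ unit cost 20 (adds 40)
shortest-cost path #9: 6→3→4 push 12 @ unit cost 21 (adds 252)
shortest-cost path #10: 6→3→1→4 push 3 @ unit cost 21 (adds 63)
shortest-cost path #11: 6→3→1→0→5→4 push 10 @ unit cost 21 (adds 210)
shortest-cost path #12: 6→3→1→0→2→7→4 push 3 @ unit cost 27 (adds 81)
total cost = 1312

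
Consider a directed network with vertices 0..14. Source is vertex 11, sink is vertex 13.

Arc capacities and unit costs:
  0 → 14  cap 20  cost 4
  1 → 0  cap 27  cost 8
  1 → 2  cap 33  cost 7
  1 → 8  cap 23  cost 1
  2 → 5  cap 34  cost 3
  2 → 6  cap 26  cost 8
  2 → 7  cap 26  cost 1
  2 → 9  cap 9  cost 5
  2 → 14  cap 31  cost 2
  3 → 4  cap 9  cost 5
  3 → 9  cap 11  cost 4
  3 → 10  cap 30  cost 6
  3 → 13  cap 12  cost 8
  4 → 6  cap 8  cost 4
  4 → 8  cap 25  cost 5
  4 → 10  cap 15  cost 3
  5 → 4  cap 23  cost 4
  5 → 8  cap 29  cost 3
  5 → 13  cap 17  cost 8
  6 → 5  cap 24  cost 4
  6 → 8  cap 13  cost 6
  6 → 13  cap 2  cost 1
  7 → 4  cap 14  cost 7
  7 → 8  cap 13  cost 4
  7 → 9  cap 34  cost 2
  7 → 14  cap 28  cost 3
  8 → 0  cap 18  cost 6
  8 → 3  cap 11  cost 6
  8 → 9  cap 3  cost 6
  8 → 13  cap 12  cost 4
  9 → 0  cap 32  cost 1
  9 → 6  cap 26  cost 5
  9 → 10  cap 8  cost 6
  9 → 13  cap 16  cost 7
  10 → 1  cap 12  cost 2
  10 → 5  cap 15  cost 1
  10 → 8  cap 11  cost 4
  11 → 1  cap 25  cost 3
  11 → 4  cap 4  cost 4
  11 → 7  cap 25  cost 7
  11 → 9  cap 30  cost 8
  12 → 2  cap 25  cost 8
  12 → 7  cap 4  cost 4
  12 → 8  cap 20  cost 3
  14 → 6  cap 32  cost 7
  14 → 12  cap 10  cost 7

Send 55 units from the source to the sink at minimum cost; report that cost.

Minimum cost for 55 units: 852

shortest-cost path #1: 11→1→8→13 push 12 @ unit cost 8 (adds 96)
shortest-cost path #2: 11→4→6→13 push 2 @ unit cost 9 (adds 18)
shortest-cost path #3: 11→9→13 push 16 @ unit cost 15 (adds 240)
shortest-cost path #4: 11→4→10→5→13 push 2 @ unit cost 16 (adds 32)
shortest-cost path #5: 11→1→8→3→13 push 11 @ unit cost 18 (adds 198)
shortest-cost path #6: 11→1→2→5→13 push 2 @ unit cost 21 (adds 42)
shortest-cost path #7: 11→9→6→4→10→5→13 push 2 @ unit cost 21 (adds 42)
shortest-cost path #8: 11→9→10→5→13 push 8 @ unit cost 23 (adds 184)
total cost = 852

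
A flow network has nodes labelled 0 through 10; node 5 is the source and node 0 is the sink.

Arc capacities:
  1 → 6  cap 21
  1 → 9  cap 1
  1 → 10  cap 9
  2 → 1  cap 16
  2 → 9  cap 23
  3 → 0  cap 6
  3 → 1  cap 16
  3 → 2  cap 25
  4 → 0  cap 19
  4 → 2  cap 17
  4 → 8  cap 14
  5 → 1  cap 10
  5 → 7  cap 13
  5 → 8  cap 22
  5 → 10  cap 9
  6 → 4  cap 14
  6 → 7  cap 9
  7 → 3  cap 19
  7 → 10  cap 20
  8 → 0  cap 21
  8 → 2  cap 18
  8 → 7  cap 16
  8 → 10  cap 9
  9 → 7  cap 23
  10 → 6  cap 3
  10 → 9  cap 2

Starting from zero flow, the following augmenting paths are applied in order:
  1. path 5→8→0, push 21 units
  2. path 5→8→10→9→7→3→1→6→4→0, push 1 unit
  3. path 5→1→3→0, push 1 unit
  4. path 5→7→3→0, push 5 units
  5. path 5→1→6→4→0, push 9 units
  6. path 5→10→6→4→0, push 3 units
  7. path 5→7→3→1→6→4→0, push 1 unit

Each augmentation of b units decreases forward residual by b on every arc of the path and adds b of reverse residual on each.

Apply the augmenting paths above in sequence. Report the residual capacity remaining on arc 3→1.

Residual capacity of (3,1): 15

after path 1 (5→8→0, push 21): res(3,1)=16
after path 2 (5→8→10→9→7→3→1→6→4→0, push 1): res(3,1)=15
after path 3 (5→1→3→0, push 1): res(3,1)=16
after path 4 (5→7→3→0, push 5): res(3,1)=16
after path 5 (5→1→6→4→0, push 9): res(3,1)=16
after path 6 (5→10→6→4→0, push 3): res(3,1)=16
after path 7 (5→7→3→1→6→4→0, push 1): res(3,1)=15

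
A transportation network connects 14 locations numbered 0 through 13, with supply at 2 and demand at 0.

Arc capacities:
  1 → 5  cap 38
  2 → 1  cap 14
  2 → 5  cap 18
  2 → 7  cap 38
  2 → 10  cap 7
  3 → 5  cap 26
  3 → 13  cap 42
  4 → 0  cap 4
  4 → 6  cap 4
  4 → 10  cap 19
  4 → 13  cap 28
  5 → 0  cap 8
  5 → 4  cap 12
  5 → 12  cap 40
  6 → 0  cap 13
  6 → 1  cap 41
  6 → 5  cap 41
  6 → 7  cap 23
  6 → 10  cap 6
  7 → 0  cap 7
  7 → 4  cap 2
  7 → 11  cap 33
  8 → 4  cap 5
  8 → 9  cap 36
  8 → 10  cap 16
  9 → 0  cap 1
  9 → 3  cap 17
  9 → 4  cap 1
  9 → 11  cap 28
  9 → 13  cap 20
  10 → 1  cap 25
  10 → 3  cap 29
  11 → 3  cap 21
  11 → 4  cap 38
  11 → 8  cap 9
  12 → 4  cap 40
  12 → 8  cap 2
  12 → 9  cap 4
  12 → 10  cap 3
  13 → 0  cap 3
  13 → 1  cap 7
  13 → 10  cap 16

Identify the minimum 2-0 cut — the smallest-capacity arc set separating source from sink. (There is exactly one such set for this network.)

augment #1: 2→5→0 push 8
augment #2: 2→7→0 push 7
augment #3: 2→5→4→0 push 4
augment #4: 2→5→4→6→0 push 4
augment #5: 2→5→4→13→0 push 2
augment #6: 2→7→4→13→0 push 1
augment #7: 2→1→5→12→9→0 push 1
max flow = 27; residual-reachable set from 2 gives S-side
cut edges (S→T): {(4,0), (4,6), (5,0), (7,0), (9,0), (13,0)} total cap 27

Min-cut arcs: {(4,0), (4,6), (5,0), (7,0), (9,0), (13,0)} (total capacity 27)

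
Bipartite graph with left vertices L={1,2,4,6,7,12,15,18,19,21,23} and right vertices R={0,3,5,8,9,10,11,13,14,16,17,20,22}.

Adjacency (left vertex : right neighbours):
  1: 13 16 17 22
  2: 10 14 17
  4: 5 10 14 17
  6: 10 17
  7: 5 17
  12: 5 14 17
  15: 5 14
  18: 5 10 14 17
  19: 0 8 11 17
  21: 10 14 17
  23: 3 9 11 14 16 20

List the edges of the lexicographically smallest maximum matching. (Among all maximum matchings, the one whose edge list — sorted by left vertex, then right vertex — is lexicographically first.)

Lex-smallest maximum matching: {(1,13), (2,10), (4,5), (6,17), (12,14), (19,0), (23,3)}

|M| = 7 (so the lex-smallest maximum matching has 7 edges)
process left vertices in ascending order; for each, take the smallest-labelled available neighbour that still permits 7 edges overall, or leave it unmatched if none does
lex-smallest matching: {1-13, 2-10, 4-5, 6-17, 12-14, 19-0, 23-3}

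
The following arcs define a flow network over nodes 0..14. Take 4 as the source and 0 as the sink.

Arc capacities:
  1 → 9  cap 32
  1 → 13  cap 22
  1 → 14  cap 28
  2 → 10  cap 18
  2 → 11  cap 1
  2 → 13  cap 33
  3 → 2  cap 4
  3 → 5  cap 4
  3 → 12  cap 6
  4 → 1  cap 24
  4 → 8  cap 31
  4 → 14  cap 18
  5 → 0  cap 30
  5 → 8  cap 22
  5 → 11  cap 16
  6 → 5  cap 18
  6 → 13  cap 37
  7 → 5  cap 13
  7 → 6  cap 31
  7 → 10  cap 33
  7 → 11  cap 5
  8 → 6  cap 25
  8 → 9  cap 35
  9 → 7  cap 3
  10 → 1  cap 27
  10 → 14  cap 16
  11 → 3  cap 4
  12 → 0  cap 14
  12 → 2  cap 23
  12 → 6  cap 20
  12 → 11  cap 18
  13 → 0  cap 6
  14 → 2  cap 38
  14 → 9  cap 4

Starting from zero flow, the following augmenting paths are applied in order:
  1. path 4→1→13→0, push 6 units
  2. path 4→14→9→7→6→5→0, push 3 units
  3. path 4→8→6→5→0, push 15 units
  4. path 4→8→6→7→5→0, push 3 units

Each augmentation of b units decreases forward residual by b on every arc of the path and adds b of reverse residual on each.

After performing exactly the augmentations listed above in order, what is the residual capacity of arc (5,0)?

after path 1 (4→1→13→0, push 6): res(5,0)=30
after path 2 (4→14→9→7→6→5→0, push 3): res(5,0)=27
after path 3 (4→8→6→5→0, push 15): res(5,0)=12
after path 4 (4→8→6→7→5→0, push 3): res(5,0)=9

Residual capacity of (5,0): 9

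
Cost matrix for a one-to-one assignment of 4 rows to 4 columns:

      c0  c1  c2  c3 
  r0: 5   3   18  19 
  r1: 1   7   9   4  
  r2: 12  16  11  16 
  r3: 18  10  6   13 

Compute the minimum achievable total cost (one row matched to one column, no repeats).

optimal assignment: row0→col1 (cost 3), row1→col3 (cost 4), row2→col0 (cost 12), row3→col2 (cost 6)
total = 3 + 4 + 12 + 6 = 25

Minimum assignment cost: 25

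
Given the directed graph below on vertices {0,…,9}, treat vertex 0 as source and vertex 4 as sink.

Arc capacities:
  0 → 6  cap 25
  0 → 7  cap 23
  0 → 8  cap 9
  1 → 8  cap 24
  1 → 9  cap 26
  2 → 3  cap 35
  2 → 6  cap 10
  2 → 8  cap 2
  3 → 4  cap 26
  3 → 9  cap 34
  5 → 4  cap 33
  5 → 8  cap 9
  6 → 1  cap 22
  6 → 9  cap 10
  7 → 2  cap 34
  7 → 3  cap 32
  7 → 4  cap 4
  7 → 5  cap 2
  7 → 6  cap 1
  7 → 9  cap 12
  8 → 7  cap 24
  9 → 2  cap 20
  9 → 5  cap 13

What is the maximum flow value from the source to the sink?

augment #1: 0→7→4 bottleneck 4, total now 4
augment #2: 0→7→3→4 bottleneck 19, total now 23
augment #3: 0→6→9→5→4 bottleneck 10, total now 33
augment #4: 0→8→7→3→4 bottleneck 7, total now 40
augment #5: 0→8→7→5→4 bottleneck 2, total now 42
augment #6: 0→6→1→9→5→4 bottleneck 3, total now 45

Maximum flow value: 45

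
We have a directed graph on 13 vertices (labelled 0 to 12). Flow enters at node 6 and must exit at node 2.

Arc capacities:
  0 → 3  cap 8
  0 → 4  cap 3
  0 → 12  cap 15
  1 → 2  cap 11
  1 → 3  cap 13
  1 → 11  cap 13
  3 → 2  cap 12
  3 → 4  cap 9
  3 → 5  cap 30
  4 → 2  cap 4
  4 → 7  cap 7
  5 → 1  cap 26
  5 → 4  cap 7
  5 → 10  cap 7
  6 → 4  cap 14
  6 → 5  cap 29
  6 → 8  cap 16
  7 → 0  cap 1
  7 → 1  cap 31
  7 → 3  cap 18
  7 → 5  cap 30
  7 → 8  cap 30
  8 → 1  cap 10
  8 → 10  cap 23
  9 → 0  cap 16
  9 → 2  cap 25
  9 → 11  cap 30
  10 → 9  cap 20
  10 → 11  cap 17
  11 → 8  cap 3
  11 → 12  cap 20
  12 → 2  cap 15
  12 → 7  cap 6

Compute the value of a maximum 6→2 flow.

Maximum flow value: 56

augment #1: 6→4→2 bottleneck 4, total now 4
augment #2: 6→5→1→2 bottleneck 11, total now 15
augment #3: 6→4→7→3→2 bottleneck 7, total now 22
augment #4: 6→5→1→3→2 bottleneck 5, total now 27
augment #5: 6→5→10→9→2 bottleneck 7, total now 34
augment #6: 6→8→10→9→2 bottleneck 13, total now 47
augment #7: 6→5→1→11→12→2 bottleneck 6, total now 53
augment #8: 6→8→1→11→12→2 bottleneck 3, total now 56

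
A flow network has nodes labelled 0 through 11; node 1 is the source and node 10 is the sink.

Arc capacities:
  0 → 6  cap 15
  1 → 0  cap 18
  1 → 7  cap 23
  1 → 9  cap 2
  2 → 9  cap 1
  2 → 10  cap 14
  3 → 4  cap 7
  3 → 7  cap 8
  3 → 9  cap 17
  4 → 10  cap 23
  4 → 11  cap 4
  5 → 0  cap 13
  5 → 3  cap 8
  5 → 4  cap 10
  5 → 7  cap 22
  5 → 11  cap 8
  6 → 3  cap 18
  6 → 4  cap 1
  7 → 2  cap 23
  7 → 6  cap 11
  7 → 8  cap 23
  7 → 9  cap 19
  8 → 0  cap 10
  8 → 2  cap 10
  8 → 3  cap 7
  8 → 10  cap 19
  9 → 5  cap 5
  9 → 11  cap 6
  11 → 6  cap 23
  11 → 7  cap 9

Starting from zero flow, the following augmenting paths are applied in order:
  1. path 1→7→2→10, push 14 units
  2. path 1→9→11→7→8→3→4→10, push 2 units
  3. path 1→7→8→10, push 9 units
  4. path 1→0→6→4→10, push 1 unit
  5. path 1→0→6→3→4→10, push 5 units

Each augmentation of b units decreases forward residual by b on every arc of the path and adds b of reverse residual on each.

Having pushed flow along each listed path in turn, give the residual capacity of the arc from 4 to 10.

Residual capacity of (4,10): 15

after path 1 (1→7→2→10, push 14): res(4,10)=23
after path 2 (1→9→11→7→8→3→4→10, push 2): res(4,10)=21
after path 3 (1→7→8→10, push 9): res(4,10)=21
after path 4 (1→0→6→4→10, push 1): res(4,10)=20
after path 5 (1→0→6→3→4→10, push 5): res(4,10)=15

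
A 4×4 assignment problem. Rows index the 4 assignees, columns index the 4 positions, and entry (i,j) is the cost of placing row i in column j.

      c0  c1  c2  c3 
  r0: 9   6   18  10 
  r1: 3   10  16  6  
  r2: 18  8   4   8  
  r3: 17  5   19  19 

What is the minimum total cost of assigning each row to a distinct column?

optimal assignment: row0→col3 (cost 10), row1→col0 (cost 3), row2→col2 (cost 4), row3→col1 (cost 5)
total = 10 + 3 + 4 + 5 = 22

Minimum assignment cost: 22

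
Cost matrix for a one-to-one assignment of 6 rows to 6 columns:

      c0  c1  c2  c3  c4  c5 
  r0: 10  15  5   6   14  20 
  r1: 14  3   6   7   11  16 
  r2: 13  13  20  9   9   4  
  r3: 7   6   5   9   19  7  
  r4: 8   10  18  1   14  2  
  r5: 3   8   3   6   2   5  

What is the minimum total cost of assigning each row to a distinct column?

Minimum assignment cost: 22

optimal assignment: row0→col2 (cost 5), row1→col1 (cost 3), row2→col5 (cost 4), row3→col0 (cost 7), row4→col3 (cost 1), row5→col4 (cost 2)
total = 5 + 3 + 4 + 7 + 1 + 2 = 22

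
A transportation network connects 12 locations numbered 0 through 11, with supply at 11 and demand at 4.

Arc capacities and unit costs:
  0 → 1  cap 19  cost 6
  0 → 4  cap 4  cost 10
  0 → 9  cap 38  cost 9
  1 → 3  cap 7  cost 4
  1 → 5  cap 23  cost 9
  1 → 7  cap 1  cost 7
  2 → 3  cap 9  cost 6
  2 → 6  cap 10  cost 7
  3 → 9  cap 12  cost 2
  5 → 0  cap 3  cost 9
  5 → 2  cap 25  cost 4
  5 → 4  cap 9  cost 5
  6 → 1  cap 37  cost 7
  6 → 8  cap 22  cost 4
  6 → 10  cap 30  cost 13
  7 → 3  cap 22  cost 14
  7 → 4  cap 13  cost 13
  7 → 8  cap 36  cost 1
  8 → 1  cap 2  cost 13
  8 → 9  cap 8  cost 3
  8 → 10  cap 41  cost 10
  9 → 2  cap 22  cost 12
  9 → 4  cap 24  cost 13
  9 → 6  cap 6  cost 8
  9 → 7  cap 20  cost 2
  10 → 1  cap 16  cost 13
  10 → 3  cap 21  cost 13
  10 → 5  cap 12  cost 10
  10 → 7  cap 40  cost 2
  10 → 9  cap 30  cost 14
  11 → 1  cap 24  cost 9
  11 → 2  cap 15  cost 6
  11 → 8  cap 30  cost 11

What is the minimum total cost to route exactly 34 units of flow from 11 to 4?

Minimum cost for 34 units: 923

shortest-cost path #1: 11→1→5→4 push 9 @ unit cost 23 (adds 207)
shortest-cost path #2: 11→2→3→9→4 push 9 @ unit cost 27 (adds 243)
shortest-cost path #3: 11→8→9→4 push 8 @ unit cost 27 (adds 216)
shortest-cost path #4: 11→1→3→9→4 push 3 @ unit cost 28 (adds 84)
shortest-cost path #5: 11→1→7→4 push 1 @ unit cost 29 (adds 29)
shortest-cost path #6: 11→8→10→7→4 push 4 @ unit cost 36 (adds 144)
total cost = 923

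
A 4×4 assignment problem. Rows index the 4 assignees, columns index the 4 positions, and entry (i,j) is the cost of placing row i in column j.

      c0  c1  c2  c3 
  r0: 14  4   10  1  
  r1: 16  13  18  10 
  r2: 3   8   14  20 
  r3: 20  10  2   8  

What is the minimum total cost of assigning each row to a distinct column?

one of 2 optimal assignments: row0→col1 (cost 4), row1→col3 (cost 10), row2→col0 (cost 3), row3→col2 (cost 2)
total = 4 + 10 + 3 + 2 = 19

Minimum assignment cost: 19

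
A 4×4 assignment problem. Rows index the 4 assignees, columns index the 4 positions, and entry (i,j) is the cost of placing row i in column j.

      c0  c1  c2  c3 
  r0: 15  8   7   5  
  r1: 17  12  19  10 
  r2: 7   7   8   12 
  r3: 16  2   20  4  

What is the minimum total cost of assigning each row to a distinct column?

optimal assignment: row0→col2 (cost 7), row1→col3 (cost 10), row2→col0 (cost 7), row3→col1 (cost 2)
total = 7 + 10 + 7 + 2 = 26

Minimum assignment cost: 26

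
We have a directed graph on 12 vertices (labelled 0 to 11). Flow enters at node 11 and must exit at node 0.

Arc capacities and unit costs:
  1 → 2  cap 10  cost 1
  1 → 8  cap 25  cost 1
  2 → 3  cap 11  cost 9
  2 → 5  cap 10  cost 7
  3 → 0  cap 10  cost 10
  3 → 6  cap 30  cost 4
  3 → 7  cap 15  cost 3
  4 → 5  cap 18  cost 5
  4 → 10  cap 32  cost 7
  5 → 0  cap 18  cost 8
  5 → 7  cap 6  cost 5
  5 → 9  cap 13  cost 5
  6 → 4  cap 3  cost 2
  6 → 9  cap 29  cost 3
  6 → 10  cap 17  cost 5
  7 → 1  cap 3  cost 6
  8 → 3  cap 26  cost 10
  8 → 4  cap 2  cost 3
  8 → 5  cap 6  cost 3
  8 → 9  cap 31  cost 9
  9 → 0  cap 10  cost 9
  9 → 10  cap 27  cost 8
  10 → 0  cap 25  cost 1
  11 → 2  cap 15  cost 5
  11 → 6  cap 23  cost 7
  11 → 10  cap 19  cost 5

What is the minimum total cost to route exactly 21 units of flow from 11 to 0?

Minimum cost for 21 units: 140

shortest-cost path #1: 11→10→0 push 19 @ unit cost 6 (adds 114)
shortest-cost path #2: 11→6→10→0 push 2 @ unit cost 13 (adds 26)
total cost = 140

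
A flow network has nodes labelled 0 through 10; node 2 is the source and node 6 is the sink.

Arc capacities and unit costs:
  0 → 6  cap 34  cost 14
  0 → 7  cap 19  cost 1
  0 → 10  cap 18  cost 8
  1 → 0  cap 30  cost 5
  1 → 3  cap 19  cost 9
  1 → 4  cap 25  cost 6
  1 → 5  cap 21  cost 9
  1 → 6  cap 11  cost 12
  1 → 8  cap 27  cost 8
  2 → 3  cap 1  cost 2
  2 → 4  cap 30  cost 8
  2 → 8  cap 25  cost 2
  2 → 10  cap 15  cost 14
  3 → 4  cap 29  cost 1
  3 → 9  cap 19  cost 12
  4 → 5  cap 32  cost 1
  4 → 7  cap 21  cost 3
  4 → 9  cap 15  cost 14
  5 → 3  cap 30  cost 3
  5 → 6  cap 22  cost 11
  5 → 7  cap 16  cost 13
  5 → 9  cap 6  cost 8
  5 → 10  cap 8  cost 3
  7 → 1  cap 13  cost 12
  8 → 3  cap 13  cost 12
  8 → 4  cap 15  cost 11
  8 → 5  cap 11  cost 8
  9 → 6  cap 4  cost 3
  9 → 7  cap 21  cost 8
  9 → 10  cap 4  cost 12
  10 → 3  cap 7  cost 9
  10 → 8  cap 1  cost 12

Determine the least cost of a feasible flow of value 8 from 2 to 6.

shortest-cost path #1: 2→3→4→5→6 push 1 @ unit cost 15 (adds 15)
shortest-cost path #2: 2→4→5→6 push 7 @ unit cost 20 (adds 140)
total cost = 155

Minimum cost for 8 units: 155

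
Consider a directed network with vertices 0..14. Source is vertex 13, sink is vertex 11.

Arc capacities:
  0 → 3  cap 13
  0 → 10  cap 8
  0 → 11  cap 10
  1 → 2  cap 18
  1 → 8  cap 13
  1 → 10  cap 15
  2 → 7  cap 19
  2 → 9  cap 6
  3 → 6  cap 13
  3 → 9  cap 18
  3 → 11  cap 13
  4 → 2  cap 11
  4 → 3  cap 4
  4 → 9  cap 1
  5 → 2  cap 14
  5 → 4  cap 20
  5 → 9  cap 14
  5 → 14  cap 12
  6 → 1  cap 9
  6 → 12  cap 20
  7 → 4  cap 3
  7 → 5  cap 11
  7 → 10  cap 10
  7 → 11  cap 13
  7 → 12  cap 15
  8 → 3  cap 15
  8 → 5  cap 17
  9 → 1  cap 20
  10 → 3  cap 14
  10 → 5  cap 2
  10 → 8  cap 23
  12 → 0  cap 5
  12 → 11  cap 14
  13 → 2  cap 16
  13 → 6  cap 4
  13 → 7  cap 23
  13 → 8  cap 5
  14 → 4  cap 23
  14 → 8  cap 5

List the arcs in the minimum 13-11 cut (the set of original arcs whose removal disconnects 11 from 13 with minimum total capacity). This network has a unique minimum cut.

Min-cut arcs: {(3,11), (7,11), (12,0), (12,11)} (total capacity 45)

augment #1: 13→7→11 push 13
augment #2: 13→6→12→11 push 4
augment #3: 13→7→12→11 push 10
augment #4: 13→8→3→11 push 5
augment #5: 13→2→7→4→3→11 push 3
augment #6: 13→2→7→10→3→11 push 5
augment #7: 13→2→7→12→0→11 push 5
max flow = 45; residual-reachable set from 13 gives S-side
cut edges (S→T): {(3,11), (7,11), (12,0), (12,11)} total cap 45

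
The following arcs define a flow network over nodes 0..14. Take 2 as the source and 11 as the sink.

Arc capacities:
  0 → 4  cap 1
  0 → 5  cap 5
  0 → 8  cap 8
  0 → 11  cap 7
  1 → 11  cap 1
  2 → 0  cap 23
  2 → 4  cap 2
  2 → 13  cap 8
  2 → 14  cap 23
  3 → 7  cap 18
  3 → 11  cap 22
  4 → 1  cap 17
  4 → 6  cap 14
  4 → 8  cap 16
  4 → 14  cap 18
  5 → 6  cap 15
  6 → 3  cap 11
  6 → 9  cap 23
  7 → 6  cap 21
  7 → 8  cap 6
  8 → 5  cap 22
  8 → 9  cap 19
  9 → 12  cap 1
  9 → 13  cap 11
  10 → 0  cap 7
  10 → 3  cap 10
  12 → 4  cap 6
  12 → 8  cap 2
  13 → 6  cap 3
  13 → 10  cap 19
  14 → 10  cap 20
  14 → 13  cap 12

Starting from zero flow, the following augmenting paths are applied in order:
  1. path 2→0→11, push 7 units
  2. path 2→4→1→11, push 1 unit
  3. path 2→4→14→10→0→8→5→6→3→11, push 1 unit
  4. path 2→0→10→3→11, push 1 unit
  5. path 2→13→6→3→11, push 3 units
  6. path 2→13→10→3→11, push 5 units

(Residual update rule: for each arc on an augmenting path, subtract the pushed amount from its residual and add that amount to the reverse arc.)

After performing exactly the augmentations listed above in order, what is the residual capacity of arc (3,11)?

after path 1 (2→0→11, push 7): res(3,11)=22
after path 2 (2→4→1→11, push 1): res(3,11)=22
after path 3 (2→4→14→10→0→8→5→6→3→11, push 1): res(3,11)=21
after path 4 (2→0→10→3→11, push 1): res(3,11)=20
after path 5 (2→13→6→3→11, push 3): res(3,11)=17
after path 6 (2→13→10→3→11, push 5): res(3,11)=12

Residual capacity of (3,11): 12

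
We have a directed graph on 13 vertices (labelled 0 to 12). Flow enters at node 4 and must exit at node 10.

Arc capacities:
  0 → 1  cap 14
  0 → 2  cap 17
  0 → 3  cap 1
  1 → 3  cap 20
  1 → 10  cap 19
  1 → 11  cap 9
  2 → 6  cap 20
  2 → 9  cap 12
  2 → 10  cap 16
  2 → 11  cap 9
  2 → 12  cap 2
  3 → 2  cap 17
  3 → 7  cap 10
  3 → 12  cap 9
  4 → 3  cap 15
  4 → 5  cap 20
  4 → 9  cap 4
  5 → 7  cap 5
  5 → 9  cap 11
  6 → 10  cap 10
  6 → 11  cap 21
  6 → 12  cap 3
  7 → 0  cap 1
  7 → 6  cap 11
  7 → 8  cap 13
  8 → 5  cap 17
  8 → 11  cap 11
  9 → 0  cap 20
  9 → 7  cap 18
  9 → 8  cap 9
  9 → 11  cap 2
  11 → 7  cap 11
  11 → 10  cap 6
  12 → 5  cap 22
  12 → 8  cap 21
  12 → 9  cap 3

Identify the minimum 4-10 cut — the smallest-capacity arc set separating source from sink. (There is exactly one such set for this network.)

Min-cut arcs: {(4,3), (4,9), (5,7), (5,9)} (total capacity 35)

augment #1: 4→3→2→10 push 15
augment #2: 4→9→11→10 push 2
augment #3: 4→5→7→6→10 push 5
augment #4: 4→9→0→1→10 push 2
augment #5: 4→5→9→0→1→10 push 11
max flow = 35; residual-reachable set from 4 gives S-side
cut edges (S→T): {(4,3), (4,9), (5,7), (5,9)} total cap 35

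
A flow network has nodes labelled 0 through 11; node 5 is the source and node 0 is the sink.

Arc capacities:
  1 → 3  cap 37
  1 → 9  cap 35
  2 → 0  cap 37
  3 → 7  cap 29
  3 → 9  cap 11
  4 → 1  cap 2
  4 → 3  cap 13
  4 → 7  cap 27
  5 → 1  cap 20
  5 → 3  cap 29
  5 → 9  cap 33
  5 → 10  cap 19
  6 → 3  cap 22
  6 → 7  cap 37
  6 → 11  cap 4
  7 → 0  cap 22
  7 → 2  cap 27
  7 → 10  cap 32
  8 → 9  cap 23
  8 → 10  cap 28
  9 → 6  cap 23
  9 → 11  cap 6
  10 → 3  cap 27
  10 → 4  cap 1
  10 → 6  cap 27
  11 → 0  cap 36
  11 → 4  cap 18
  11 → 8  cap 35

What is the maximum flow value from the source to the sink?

augment #1: 5→3→7→0 bottleneck 22, total now 22
augment #2: 5→9→11→0 bottleneck 6, total now 28
augment #3: 5→3→7→2→0 bottleneck 7, total now 35
augment #4: 5→9→6→11→0 bottleneck 4, total now 39
augment #5: 5→9→6→7→2→0 bottleneck 19, total now 58
augment #6: 5→10→4→7→2→0 bottleneck 1, total now 59

Maximum flow value: 59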